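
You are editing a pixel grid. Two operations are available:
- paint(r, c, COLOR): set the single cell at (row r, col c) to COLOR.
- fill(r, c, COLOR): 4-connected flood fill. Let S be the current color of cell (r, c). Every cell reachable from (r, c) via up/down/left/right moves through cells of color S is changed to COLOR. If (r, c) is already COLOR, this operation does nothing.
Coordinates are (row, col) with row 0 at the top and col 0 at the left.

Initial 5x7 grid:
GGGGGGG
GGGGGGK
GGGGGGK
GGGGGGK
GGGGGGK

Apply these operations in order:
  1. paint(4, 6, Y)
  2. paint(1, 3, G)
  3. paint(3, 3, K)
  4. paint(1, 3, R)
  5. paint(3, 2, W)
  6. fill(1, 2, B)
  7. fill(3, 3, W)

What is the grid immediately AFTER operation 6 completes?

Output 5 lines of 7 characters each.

After op 1 paint(4,6,Y):
GGGGGGG
GGGGGGK
GGGGGGK
GGGGGGK
GGGGGGY
After op 2 paint(1,3,G):
GGGGGGG
GGGGGGK
GGGGGGK
GGGGGGK
GGGGGGY
After op 3 paint(3,3,K):
GGGGGGG
GGGGGGK
GGGGGGK
GGGKGGK
GGGGGGY
After op 4 paint(1,3,R):
GGGGGGG
GGGRGGK
GGGGGGK
GGGKGGK
GGGGGGY
After op 5 paint(3,2,W):
GGGGGGG
GGGRGGK
GGGGGGK
GGWKGGK
GGGGGGY
After op 6 fill(1,2,B) [28 cells changed]:
BBBBBBB
BBBRBBK
BBBBBBK
BBWKBBK
BBBBBBY

Answer: BBBBBBB
BBBRBBK
BBBBBBK
BBWKBBK
BBBBBBY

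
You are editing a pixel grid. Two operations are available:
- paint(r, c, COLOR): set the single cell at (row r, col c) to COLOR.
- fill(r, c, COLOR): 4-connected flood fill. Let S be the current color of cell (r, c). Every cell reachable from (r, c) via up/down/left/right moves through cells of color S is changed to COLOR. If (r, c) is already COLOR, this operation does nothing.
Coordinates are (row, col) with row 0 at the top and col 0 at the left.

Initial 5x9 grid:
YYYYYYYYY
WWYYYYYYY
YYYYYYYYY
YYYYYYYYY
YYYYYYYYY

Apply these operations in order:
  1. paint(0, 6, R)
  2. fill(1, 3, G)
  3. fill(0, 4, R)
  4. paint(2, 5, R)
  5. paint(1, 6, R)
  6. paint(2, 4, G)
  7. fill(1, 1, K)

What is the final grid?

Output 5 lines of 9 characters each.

Answer: RRRRRRRRR
KKRRRRRRR
RRRRGRRRR
RRRRRRRRR
RRRRRRRRR

Derivation:
After op 1 paint(0,6,R):
YYYYYYRYY
WWYYYYYYY
YYYYYYYYY
YYYYYYYYY
YYYYYYYYY
After op 2 fill(1,3,G) [42 cells changed]:
GGGGGGRGG
WWGGGGGGG
GGGGGGGGG
GGGGGGGGG
GGGGGGGGG
After op 3 fill(0,4,R) [42 cells changed]:
RRRRRRRRR
WWRRRRRRR
RRRRRRRRR
RRRRRRRRR
RRRRRRRRR
After op 4 paint(2,5,R):
RRRRRRRRR
WWRRRRRRR
RRRRRRRRR
RRRRRRRRR
RRRRRRRRR
After op 5 paint(1,6,R):
RRRRRRRRR
WWRRRRRRR
RRRRRRRRR
RRRRRRRRR
RRRRRRRRR
After op 6 paint(2,4,G):
RRRRRRRRR
WWRRRRRRR
RRRRGRRRR
RRRRRRRRR
RRRRRRRRR
After op 7 fill(1,1,K) [2 cells changed]:
RRRRRRRRR
KKRRRRRRR
RRRRGRRRR
RRRRRRRRR
RRRRRRRRR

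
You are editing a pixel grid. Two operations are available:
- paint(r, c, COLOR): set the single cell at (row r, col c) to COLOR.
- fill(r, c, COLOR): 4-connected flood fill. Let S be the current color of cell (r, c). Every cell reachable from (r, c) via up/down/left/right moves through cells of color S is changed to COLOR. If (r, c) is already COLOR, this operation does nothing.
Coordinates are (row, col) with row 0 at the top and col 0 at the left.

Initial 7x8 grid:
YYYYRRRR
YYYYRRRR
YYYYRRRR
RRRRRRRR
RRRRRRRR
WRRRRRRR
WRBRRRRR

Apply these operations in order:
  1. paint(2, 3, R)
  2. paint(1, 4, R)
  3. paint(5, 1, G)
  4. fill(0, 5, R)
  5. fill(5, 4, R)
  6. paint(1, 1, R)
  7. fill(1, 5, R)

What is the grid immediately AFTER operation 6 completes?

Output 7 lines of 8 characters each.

After op 1 paint(2,3,R):
YYYYRRRR
YYYYRRRR
YYYRRRRR
RRRRRRRR
RRRRRRRR
WRRRRRRR
WRBRRRRR
After op 2 paint(1,4,R):
YYYYRRRR
YYYYRRRR
YYYRRRRR
RRRRRRRR
RRRRRRRR
WRRRRRRR
WRBRRRRR
After op 3 paint(5,1,G):
YYYYRRRR
YYYYRRRR
YYYRRRRR
RRRRRRRR
RRRRRRRR
WGRRRRRR
WRBRRRRR
After op 4 fill(0,5,R) [0 cells changed]:
YYYYRRRR
YYYYRRRR
YYYRRRRR
RRRRRRRR
RRRRRRRR
WGRRRRRR
WRBRRRRR
After op 5 fill(5,4,R) [0 cells changed]:
YYYYRRRR
YYYYRRRR
YYYRRRRR
RRRRRRRR
RRRRRRRR
WGRRRRRR
WRBRRRRR
After op 6 paint(1,1,R):
YYYYRRRR
YRYYRRRR
YYYRRRRR
RRRRRRRR
RRRRRRRR
WGRRRRRR
WRBRRRRR

Answer: YYYYRRRR
YRYYRRRR
YYYRRRRR
RRRRRRRR
RRRRRRRR
WGRRRRRR
WRBRRRRR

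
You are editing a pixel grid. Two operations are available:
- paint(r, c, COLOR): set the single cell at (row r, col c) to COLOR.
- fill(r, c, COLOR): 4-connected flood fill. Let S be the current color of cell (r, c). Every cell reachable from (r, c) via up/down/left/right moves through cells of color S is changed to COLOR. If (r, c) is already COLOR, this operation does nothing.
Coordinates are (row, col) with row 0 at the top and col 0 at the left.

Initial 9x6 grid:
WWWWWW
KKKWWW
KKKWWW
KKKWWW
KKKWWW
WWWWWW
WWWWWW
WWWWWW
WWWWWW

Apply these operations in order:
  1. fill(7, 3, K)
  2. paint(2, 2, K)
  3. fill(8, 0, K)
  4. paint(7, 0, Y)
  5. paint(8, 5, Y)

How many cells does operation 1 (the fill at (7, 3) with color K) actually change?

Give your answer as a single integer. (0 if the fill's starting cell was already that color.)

Answer: 42

Derivation:
After op 1 fill(7,3,K) [42 cells changed]:
KKKKKK
KKKKKK
KKKKKK
KKKKKK
KKKKKK
KKKKKK
KKKKKK
KKKKKK
KKKKKK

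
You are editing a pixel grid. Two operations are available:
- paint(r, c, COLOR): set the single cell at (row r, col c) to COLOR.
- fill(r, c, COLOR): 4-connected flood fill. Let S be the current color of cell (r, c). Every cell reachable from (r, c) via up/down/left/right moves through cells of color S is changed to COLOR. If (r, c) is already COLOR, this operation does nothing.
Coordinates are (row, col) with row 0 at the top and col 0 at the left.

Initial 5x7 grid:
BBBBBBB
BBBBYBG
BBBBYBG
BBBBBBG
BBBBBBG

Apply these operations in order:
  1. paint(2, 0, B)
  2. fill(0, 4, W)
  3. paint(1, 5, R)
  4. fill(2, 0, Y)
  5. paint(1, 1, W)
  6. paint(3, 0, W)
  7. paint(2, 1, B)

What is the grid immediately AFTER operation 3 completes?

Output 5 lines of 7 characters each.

Answer: WWWWWWW
WWWWYRG
WWWWYWG
WWWWWWG
WWWWWWG

Derivation:
After op 1 paint(2,0,B):
BBBBBBB
BBBBYBG
BBBBYBG
BBBBBBG
BBBBBBG
After op 2 fill(0,4,W) [29 cells changed]:
WWWWWWW
WWWWYWG
WWWWYWG
WWWWWWG
WWWWWWG
After op 3 paint(1,5,R):
WWWWWWW
WWWWYRG
WWWWYWG
WWWWWWG
WWWWWWG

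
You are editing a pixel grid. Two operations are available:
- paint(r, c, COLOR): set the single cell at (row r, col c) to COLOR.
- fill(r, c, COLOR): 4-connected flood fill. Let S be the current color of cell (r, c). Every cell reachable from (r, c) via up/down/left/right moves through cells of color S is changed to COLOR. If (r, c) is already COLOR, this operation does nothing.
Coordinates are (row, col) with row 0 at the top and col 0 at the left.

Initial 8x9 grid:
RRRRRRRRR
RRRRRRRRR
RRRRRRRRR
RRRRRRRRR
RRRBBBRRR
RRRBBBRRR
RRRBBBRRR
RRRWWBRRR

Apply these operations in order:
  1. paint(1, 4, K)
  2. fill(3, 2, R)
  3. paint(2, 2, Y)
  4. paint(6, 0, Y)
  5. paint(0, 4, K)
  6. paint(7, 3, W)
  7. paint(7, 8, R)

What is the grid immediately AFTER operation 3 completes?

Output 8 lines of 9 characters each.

After op 1 paint(1,4,K):
RRRRRRRRR
RRRRKRRRR
RRRRRRRRR
RRRRRRRRR
RRRBBBRRR
RRRBBBRRR
RRRBBBRRR
RRRWWBRRR
After op 2 fill(3,2,R) [0 cells changed]:
RRRRRRRRR
RRRRKRRRR
RRRRRRRRR
RRRRRRRRR
RRRBBBRRR
RRRBBBRRR
RRRBBBRRR
RRRWWBRRR
After op 3 paint(2,2,Y):
RRRRRRRRR
RRRRKRRRR
RRYRRRRRR
RRRRRRRRR
RRRBBBRRR
RRRBBBRRR
RRRBBBRRR
RRRWWBRRR

Answer: RRRRRRRRR
RRRRKRRRR
RRYRRRRRR
RRRRRRRRR
RRRBBBRRR
RRRBBBRRR
RRRBBBRRR
RRRWWBRRR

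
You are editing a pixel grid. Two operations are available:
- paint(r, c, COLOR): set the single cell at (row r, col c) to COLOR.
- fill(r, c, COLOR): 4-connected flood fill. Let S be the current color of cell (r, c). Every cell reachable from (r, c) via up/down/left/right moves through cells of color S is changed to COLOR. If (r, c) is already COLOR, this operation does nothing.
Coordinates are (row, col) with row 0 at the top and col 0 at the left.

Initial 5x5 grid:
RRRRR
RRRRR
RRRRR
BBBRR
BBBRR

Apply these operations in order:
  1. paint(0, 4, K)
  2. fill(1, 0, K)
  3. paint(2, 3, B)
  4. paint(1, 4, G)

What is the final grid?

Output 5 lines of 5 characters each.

Answer: KKKKK
KKKKG
KKKBK
BBBKK
BBBKK

Derivation:
After op 1 paint(0,4,K):
RRRRK
RRRRR
RRRRR
BBBRR
BBBRR
After op 2 fill(1,0,K) [18 cells changed]:
KKKKK
KKKKK
KKKKK
BBBKK
BBBKK
After op 3 paint(2,3,B):
KKKKK
KKKKK
KKKBK
BBBKK
BBBKK
After op 4 paint(1,4,G):
KKKKK
KKKKG
KKKBK
BBBKK
BBBKK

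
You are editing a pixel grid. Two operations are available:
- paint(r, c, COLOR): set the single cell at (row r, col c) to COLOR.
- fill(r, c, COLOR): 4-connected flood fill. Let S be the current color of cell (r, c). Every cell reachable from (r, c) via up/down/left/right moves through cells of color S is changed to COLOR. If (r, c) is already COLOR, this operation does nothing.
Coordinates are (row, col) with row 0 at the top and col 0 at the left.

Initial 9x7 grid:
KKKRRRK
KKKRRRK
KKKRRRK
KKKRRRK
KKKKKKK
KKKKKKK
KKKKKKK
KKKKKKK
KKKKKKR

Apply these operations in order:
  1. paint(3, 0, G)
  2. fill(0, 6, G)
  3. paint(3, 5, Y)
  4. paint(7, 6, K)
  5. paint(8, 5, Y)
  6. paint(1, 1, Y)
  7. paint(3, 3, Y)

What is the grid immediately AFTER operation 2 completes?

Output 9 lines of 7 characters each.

Answer: GGGRRRG
GGGRRRG
GGGRRRG
GGGRRRG
GGGGGGG
GGGGGGG
GGGGGGG
GGGGGGG
GGGGGGR

Derivation:
After op 1 paint(3,0,G):
KKKRRRK
KKKRRRK
KKKRRRK
GKKRRRK
KKKKKKK
KKKKKKK
KKKKKKK
KKKKKKK
KKKKKKR
After op 2 fill(0,6,G) [49 cells changed]:
GGGRRRG
GGGRRRG
GGGRRRG
GGGRRRG
GGGGGGG
GGGGGGG
GGGGGGG
GGGGGGG
GGGGGGR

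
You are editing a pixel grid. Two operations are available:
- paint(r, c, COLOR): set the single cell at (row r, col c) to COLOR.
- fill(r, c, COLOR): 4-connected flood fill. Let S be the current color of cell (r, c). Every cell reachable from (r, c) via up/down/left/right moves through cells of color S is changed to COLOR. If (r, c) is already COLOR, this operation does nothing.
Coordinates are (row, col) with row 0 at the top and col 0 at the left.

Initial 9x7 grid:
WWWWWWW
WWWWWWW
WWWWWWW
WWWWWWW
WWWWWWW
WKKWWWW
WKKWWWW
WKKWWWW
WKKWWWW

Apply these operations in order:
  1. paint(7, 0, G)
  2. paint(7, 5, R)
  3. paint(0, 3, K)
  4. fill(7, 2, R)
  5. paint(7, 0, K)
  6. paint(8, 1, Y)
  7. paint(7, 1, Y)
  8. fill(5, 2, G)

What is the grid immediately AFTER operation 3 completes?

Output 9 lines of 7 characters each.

Answer: WWWKWWW
WWWWWWW
WWWWWWW
WWWWWWW
WWWWWWW
WKKWWWW
WKKWWWW
GKKWWRW
WKKWWWW

Derivation:
After op 1 paint(7,0,G):
WWWWWWW
WWWWWWW
WWWWWWW
WWWWWWW
WWWWWWW
WKKWWWW
WKKWWWW
GKKWWWW
WKKWWWW
After op 2 paint(7,5,R):
WWWWWWW
WWWWWWW
WWWWWWW
WWWWWWW
WWWWWWW
WKKWWWW
WKKWWWW
GKKWWRW
WKKWWWW
After op 3 paint(0,3,K):
WWWKWWW
WWWWWWW
WWWWWWW
WWWWWWW
WWWWWWW
WKKWWWW
WKKWWWW
GKKWWRW
WKKWWWW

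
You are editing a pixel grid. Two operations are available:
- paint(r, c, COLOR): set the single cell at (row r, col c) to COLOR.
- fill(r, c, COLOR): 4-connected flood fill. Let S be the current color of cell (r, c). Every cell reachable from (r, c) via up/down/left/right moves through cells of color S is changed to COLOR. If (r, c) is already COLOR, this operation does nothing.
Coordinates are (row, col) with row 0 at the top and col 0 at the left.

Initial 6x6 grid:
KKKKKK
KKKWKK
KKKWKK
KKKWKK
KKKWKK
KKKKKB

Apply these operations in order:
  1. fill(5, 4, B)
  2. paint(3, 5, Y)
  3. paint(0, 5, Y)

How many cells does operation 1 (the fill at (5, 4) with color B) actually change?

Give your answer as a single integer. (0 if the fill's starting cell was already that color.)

After op 1 fill(5,4,B) [31 cells changed]:
BBBBBB
BBBWBB
BBBWBB
BBBWBB
BBBWBB
BBBBBB

Answer: 31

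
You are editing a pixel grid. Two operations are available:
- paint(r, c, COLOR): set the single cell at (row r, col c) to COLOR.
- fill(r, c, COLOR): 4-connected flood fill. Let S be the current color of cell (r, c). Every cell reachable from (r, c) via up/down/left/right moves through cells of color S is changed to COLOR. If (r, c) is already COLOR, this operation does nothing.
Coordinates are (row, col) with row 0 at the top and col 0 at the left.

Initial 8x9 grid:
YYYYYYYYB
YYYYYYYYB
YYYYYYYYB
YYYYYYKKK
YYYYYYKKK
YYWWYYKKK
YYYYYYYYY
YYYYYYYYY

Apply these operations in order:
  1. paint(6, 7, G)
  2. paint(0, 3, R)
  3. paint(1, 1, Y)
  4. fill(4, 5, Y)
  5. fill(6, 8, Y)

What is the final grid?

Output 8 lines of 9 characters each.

After op 1 paint(6,7,G):
YYYYYYYYB
YYYYYYYYB
YYYYYYYYB
YYYYYYKKK
YYYYYYKKK
YYWWYYKKK
YYYYYYYGY
YYYYYYYYY
After op 2 paint(0,3,R):
YYYRYYYYB
YYYYYYYYB
YYYYYYYYB
YYYYYYKKK
YYYYYYKKK
YYWWYYKKK
YYYYYYYGY
YYYYYYYYY
After op 3 paint(1,1,Y):
YYYRYYYYB
YYYYYYYYB
YYYYYYYYB
YYYYYYKKK
YYYYYYKKK
YYWWYYKKK
YYYYYYYGY
YYYYYYYYY
After op 4 fill(4,5,Y) [0 cells changed]:
YYYRYYYYB
YYYYYYYYB
YYYYYYYYB
YYYYYYKKK
YYYYYYKKK
YYWWYYKKK
YYYYYYYGY
YYYYYYYYY
After op 5 fill(6,8,Y) [0 cells changed]:
YYYRYYYYB
YYYYYYYYB
YYYYYYYYB
YYYYYYKKK
YYYYYYKKK
YYWWYYKKK
YYYYYYYGY
YYYYYYYYY

Answer: YYYRYYYYB
YYYYYYYYB
YYYYYYYYB
YYYYYYKKK
YYYYYYKKK
YYWWYYKKK
YYYYYYYGY
YYYYYYYYY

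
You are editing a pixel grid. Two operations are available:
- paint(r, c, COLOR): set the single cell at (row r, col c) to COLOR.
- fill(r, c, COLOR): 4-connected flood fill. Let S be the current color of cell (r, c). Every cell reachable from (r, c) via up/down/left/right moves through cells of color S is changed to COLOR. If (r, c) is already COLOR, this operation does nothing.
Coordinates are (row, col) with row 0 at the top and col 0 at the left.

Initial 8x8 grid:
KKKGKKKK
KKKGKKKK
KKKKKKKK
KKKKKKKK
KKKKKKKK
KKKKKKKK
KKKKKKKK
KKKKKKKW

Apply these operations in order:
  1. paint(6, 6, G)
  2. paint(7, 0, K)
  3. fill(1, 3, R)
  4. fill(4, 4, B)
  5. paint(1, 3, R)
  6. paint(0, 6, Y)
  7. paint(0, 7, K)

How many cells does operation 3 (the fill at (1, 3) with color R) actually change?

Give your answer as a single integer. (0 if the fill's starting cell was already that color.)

Answer: 2

Derivation:
After op 1 paint(6,6,G):
KKKGKKKK
KKKGKKKK
KKKKKKKK
KKKKKKKK
KKKKKKKK
KKKKKKKK
KKKKKKGK
KKKKKKKW
After op 2 paint(7,0,K):
KKKGKKKK
KKKGKKKK
KKKKKKKK
KKKKKKKK
KKKKKKKK
KKKKKKKK
KKKKKKGK
KKKKKKKW
After op 3 fill(1,3,R) [2 cells changed]:
KKKRKKKK
KKKRKKKK
KKKKKKKK
KKKKKKKK
KKKKKKKK
KKKKKKKK
KKKKKKGK
KKKKKKKW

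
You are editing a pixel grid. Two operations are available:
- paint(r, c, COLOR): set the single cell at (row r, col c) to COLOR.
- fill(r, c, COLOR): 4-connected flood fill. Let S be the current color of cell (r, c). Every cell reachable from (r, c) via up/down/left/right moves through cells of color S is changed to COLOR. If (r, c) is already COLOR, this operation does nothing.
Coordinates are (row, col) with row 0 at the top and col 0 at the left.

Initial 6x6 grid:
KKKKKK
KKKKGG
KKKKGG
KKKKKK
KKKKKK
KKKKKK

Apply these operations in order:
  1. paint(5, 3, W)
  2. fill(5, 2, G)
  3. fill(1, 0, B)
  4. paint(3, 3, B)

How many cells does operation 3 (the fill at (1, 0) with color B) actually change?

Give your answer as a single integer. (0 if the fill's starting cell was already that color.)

Answer: 35

Derivation:
After op 1 paint(5,3,W):
KKKKKK
KKKKGG
KKKKGG
KKKKKK
KKKKKK
KKKWKK
After op 2 fill(5,2,G) [31 cells changed]:
GGGGGG
GGGGGG
GGGGGG
GGGGGG
GGGGGG
GGGWGG
After op 3 fill(1,0,B) [35 cells changed]:
BBBBBB
BBBBBB
BBBBBB
BBBBBB
BBBBBB
BBBWBB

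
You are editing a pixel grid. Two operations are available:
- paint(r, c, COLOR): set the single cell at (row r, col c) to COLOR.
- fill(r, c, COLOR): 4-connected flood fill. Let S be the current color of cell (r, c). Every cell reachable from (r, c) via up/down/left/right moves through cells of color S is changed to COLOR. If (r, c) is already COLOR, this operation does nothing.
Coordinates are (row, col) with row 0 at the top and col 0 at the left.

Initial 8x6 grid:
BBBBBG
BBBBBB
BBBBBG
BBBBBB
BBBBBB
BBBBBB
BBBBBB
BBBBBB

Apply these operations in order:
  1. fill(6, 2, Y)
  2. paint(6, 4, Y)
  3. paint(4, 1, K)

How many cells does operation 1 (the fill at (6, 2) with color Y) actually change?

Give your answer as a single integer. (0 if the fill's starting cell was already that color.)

Answer: 46

Derivation:
After op 1 fill(6,2,Y) [46 cells changed]:
YYYYYG
YYYYYY
YYYYYG
YYYYYY
YYYYYY
YYYYYY
YYYYYY
YYYYYY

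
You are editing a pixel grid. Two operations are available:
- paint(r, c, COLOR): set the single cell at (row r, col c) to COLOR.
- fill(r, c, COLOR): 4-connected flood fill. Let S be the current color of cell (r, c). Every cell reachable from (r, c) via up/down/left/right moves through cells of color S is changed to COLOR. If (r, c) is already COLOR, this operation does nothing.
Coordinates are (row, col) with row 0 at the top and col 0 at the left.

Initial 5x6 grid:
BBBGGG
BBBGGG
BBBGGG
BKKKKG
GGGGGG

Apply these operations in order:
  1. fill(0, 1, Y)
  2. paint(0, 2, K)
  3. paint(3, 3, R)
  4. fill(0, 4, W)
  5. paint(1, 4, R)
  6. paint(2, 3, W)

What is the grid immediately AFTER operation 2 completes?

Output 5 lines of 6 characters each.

Answer: YYKGGG
YYYGGG
YYYGGG
YKKKKG
GGGGGG

Derivation:
After op 1 fill(0,1,Y) [10 cells changed]:
YYYGGG
YYYGGG
YYYGGG
YKKKKG
GGGGGG
After op 2 paint(0,2,K):
YYKGGG
YYYGGG
YYYGGG
YKKKKG
GGGGGG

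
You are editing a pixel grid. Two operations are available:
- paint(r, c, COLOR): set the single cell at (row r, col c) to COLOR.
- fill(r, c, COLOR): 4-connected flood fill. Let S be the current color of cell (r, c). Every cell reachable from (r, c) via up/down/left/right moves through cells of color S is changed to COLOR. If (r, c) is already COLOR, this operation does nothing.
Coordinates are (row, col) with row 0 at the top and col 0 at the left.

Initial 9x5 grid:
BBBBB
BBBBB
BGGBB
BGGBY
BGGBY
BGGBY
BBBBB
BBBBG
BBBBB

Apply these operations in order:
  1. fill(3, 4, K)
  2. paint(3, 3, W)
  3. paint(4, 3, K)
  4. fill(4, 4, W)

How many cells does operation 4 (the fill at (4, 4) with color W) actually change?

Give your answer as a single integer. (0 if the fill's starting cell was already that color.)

After op 1 fill(3,4,K) [3 cells changed]:
BBBBB
BBBBB
BGGBB
BGGBK
BGGBK
BGGBK
BBBBB
BBBBG
BBBBB
After op 2 paint(3,3,W):
BBBBB
BBBBB
BGGBB
BGGWK
BGGBK
BGGBK
BBBBB
BBBBG
BBBBB
After op 3 paint(4,3,K):
BBBBB
BBBBB
BGGBB
BGGWK
BGGKK
BGGBK
BBBBB
BBBBG
BBBBB
After op 4 fill(4,4,W) [4 cells changed]:
BBBBB
BBBBB
BGGBB
BGGWW
BGGWW
BGGBW
BBBBB
BBBBG
BBBBB

Answer: 4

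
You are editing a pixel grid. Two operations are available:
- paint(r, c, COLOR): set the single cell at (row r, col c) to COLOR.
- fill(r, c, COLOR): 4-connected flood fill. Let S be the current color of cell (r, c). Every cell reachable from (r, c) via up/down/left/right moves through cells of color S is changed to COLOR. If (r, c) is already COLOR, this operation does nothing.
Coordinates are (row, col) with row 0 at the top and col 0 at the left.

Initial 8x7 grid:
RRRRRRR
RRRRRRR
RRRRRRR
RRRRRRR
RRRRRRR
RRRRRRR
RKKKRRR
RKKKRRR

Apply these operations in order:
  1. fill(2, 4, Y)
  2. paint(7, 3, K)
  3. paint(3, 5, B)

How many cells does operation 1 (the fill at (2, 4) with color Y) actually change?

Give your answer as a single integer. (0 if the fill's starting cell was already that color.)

After op 1 fill(2,4,Y) [50 cells changed]:
YYYYYYY
YYYYYYY
YYYYYYY
YYYYYYY
YYYYYYY
YYYYYYY
YKKKYYY
YKKKYYY

Answer: 50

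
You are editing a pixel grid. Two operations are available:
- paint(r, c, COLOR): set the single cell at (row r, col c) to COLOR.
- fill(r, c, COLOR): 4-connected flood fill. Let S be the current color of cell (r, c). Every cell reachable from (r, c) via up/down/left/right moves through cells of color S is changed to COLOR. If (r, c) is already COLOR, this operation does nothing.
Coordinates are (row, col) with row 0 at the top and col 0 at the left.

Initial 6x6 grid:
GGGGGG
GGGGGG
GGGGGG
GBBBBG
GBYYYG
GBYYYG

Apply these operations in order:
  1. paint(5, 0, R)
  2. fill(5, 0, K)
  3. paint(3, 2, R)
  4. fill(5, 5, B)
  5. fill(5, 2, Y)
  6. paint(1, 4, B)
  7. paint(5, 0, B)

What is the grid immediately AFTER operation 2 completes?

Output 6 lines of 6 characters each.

Answer: GGGGGG
GGGGGG
GGGGGG
GBBBBG
GBYYYG
KBYYYG

Derivation:
After op 1 paint(5,0,R):
GGGGGG
GGGGGG
GGGGGG
GBBBBG
GBYYYG
RBYYYG
After op 2 fill(5,0,K) [1 cells changed]:
GGGGGG
GGGGGG
GGGGGG
GBBBBG
GBYYYG
KBYYYG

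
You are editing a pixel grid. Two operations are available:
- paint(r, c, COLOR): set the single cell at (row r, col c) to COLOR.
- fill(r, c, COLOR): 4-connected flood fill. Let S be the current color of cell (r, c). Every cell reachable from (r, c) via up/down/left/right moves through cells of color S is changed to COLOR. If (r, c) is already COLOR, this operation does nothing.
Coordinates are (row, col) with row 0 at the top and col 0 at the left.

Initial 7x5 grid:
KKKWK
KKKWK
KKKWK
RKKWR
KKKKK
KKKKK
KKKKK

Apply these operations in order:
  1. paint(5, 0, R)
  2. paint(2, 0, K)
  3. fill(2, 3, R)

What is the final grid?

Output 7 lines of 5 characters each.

After op 1 paint(5,0,R):
KKKWK
KKKWK
KKKWK
RKKWR
KKKKK
RKKKK
KKKKK
After op 2 paint(2,0,K):
KKKWK
KKKWK
KKKWK
RKKWR
KKKKK
RKKKK
KKKKK
After op 3 fill(2,3,R) [4 cells changed]:
KKKRK
KKKRK
KKKRK
RKKRR
KKKKK
RKKKK
KKKKK

Answer: KKKRK
KKKRK
KKKRK
RKKRR
KKKKK
RKKKK
KKKKK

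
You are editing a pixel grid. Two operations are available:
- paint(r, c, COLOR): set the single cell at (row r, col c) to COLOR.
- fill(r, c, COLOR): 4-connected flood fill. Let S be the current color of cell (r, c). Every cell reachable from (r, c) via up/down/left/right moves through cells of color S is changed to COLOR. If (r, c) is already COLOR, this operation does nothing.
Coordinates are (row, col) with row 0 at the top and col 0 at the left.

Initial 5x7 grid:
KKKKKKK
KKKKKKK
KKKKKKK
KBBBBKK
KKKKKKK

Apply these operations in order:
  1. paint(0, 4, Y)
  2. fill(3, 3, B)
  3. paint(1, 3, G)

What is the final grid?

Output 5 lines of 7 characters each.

Answer: KKKKYKK
KKKGKKK
KKKKKKK
KBBBBKK
KKKKKKK

Derivation:
After op 1 paint(0,4,Y):
KKKKYKK
KKKKKKK
KKKKKKK
KBBBBKK
KKKKKKK
After op 2 fill(3,3,B) [0 cells changed]:
KKKKYKK
KKKKKKK
KKKKKKK
KBBBBKK
KKKKKKK
After op 3 paint(1,3,G):
KKKKYKK
KKKGKKK
KKKKKKK
KBBBBKK
KKKKKKK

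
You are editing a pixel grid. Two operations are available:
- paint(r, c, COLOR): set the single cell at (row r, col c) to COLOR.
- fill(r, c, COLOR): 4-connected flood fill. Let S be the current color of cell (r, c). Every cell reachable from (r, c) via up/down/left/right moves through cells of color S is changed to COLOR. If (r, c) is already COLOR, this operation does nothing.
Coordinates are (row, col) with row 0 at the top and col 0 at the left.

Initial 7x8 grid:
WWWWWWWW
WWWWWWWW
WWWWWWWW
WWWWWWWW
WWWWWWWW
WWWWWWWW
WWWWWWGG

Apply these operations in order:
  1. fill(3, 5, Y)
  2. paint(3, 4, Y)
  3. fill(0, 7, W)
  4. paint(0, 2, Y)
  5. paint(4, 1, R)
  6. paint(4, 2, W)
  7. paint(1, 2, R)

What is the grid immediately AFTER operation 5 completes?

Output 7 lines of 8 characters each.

After op 1 fill(3,5,Y) [54 cells changed]:
YYYYYYYY
YYYYYYYY
YYYYYYYY
YYYYYYYY
YYYYYYYY
YYYYYYYY
YYYYYYGG
After op 2 paint(3,4,Y):
YYYYYYYY
YYYYYYYY
YYYYYYYY
YYYYYYYY
YYYYYYYY
YYYYYYYY
YYYYYYGG
After op 3 fill(0,7,W) [54 cells changed]:
WWWWWWWW
WWWWWWWW
WWWWWWWW
WWWWWWWW
WWWWWWWW
WWWWWWWW
WWWWWWGG
After op 4 paint(0,2,Y):
WWYWWWWW
WWWWWWWW
WWWWWWWW
WWWWWWWW
WWWWWWWW
WWWWWWWW
WWWWWWGG
After op 5 paint(4,1,R):
WWYWWWWW
WWWWWWWW
WWWWWWWW
WWWWWWWW
WRWWWWWW
WWWWWWWW
WWWWWWGG

Answer: WWYWWWWW
WWWWWWWW
WWWWWWWW
WWWWWWWW
WRWWWWWW
WWWWWWWW
WWWWWWGG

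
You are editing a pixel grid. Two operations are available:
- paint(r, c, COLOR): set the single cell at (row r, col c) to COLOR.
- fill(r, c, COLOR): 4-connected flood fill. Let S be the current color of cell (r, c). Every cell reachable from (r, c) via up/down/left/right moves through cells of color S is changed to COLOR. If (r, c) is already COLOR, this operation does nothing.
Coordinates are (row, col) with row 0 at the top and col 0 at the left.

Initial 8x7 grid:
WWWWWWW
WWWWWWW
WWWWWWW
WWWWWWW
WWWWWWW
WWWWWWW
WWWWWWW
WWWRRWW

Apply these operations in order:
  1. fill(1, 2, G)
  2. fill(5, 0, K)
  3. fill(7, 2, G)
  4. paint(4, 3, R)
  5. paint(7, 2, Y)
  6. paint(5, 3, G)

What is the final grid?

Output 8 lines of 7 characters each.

Answer: GGGGGGG
GGGGGGG
GGGGGGG
GGGGGGG
GGGRGGG
GGGGGGG
GGGGGGG
GGYRRGG

Derivation:
After op 1 fill(1,2,G) [54 cells changed]:
GGGGGGG
GGGGGGG
GGGGGGG
GGGGGGG
GGGGGGG
GGGGGGG
GGGGGGG
GGGRRGG
After op 2 fill(5,0,K) [54 cells changed]:
KKKKKKK
KKKKKKK
KKKKKKK
KKKKKKK
KKKKKKK
KKKKKKK
KKKKKKK
KKKRRKK
After op 3 fill(7,2,G) [54 cells changed]:
GGGGGGG
GGGGGGG
GGGGGGG
GGGGGGG
GGGGGGG
GGGGGGG
GGGGGGG
GGGRRGG
After op 4 paint(4,3,R):
GGGGGGG
GGGGGGG
GGGGGGG
GGGGGGG
GGGRGGG
GGGGGGG
GGGGGGG
GGGRRGG
After op 5 paint(7,2,Y):
GGGGGGG
GGGGGGG
GGGGGGG
GGGGGGG
GGGRGGG
GGGGGGG
GGGGGGG
GGYRRGG
After op 6 paint(5,3,G):
GGGGGGG
GGGGGGG
GGGGGGG
GGGGGGG
GGGRGGG
GGGGGGG
GGGGGGG
GGYRRGG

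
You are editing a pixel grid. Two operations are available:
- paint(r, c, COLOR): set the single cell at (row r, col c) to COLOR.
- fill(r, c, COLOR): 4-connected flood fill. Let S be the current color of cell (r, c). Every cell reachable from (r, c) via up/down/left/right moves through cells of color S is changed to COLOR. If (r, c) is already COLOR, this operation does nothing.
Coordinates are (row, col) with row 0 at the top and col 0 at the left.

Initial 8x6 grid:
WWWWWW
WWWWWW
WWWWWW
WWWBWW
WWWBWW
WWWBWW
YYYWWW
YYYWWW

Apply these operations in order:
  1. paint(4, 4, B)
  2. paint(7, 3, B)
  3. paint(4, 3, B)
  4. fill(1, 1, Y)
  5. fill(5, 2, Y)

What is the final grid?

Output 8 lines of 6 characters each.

Answer: YYYYYY
YYYYYY
YYYYYY
YYYBYY
YYYBBY
YYYBYY
YYYYYY
YYYBYY

Derivation:
After op 1 paint(4,4,B):
WWWWWW
WWWWWW
WWWWWW
WWWBWW
WWWBBW
WWWBWW
YYYWWW
YYYWWW
After op 2 paint(7,3,B):
WWWWWW
WWWWWW
WWWWWW
WWWBWW
WWWBBW
WWWBWW
YYYWWW
YYYBWW
After op 3 paint(4,3,B):
WWWWWW
WWWWWW
WWWWWW
WWWBWW
WWWBBW
WWWBWW
YYYWWW
YYYBWW
After op 4 fill(1,1,Y) [37 cells changed]:
YYYYYY
YYYYYY
YYYYYY
YYYBYY
YYYBBY
YYYBYY
YYYYYY
YYYBYY
After op 5 fill(5,2,Y) [0 cells changed]:
YYYYYY
YYYYYY
YYYYYY
YYYBYY
YYYBBY
YYYBYY
YYYYYY
YYYBYY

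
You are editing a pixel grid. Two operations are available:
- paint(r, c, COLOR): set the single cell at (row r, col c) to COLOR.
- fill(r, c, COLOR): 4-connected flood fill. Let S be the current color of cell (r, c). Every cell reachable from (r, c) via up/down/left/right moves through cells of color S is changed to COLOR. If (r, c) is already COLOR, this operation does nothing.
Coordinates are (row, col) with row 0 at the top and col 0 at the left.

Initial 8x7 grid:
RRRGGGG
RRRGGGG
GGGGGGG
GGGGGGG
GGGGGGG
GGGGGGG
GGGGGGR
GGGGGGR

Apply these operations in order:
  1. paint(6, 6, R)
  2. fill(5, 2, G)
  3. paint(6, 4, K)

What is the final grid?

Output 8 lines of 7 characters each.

After op 1 paint(6,6,R):
RRRGGGG
RRRGGGG
GGGGGGG
GGGGGGG
GGGGGGG
GGGGGGG
GGGGGGR
GGGGGGR
After op 2 fill(5,2,G) [0 cells changed]:
RRRGGGG
RRRGGGG
GGGGGGG
GGGGGGG
GGGGGGG
GGGGGGG
GGGGGGR
GGGGGGR
After op 3 paint(6,4,K):
RRRGGGG
RRRGGGG
GGGGGGG
GGGGGGG
GGGGGGG
GGGGGGG
GGGGKGR
GGGGGGR

Answer: RRRGGGG
RRRGGGG
GGGGGGG
GGGGGGG
GGGGGGG
GGGGGGG
GGGGKGR
GGGGGGR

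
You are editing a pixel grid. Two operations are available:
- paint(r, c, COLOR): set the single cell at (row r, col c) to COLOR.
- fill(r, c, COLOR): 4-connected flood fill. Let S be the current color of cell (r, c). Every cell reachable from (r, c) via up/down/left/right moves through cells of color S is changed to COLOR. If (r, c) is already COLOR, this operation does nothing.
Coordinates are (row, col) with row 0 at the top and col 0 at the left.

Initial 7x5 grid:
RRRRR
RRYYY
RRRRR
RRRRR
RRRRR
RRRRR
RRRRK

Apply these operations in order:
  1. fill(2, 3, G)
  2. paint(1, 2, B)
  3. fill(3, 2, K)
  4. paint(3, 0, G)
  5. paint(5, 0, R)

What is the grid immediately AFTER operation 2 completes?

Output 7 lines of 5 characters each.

Answer: GGGGG
GGBYY
GGGGG
GGGGG
GGGGG
GGGGG
GGGGK

Derivation:
After op 1 fill(2,3,G) [31 cells changed]:
GGGGG
GGYYY
GGGGG
GGGGG
GGGGG
GGGGG
GGGGK
After op 2 paint(1,2,B):
GGGGG
GGBYY
GGGGG
GGGGG
GGGGG
GGGGG
GGGGK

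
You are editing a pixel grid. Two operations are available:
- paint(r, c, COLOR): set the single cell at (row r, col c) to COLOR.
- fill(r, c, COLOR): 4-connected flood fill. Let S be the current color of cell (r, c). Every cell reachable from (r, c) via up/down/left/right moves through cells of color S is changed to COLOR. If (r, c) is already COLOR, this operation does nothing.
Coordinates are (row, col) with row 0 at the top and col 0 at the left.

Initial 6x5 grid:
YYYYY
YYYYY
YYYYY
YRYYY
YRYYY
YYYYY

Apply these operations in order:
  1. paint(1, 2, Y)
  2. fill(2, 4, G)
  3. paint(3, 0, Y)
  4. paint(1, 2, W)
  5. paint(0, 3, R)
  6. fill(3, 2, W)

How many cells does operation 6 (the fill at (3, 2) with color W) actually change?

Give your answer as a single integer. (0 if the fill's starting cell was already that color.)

Answer: 25

Derivation:
After op 1 paint(1,2,Y):
YYYYY
YYYYY
YYYYY
YRYYY
YRYYY
YYYYY
After op 2 fill(2,4,G) [28 cells changed]:
GGGGG
GGGGG
GGGGG
GRGGG
GRGGG
GGGGG
After op 3 paint(3,0,Y):
GGGGG
GGGGG
GGGGG
YRGGG
GRGGG
GGGGG
After op 4 paint(1,2,W):
GGGGG
GGWGG
GGGGG
YRGGG
GRGGG
GGGGG
After op 5 paint(0,3,R):
GGGRG
GGWGG
GGGGG
YRGGG
GRGGG
GGGGG
After op 6 fill(3,2,W) [25 cells changed]:
WWWRW
WWWWW
WWWWW
YRWWW
WRWWW
WWWWW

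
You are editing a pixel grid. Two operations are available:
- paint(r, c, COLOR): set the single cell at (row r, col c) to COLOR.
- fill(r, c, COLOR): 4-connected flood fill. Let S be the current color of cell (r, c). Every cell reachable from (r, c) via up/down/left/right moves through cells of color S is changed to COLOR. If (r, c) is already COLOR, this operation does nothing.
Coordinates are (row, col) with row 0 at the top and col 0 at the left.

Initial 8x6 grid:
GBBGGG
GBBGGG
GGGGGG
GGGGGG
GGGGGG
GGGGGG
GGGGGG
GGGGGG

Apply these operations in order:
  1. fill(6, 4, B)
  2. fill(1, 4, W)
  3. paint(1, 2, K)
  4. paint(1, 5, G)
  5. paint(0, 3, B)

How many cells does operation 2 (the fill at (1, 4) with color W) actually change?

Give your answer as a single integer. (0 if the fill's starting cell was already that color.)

Answer: 48

Derivation:
After op 1 fill(6,4,B) [44 cells changed]:
BBBBBB
BBBBBB
BBBBBB
BBBBBB
BBBBBB
BBBBBB
BBBBBB
BBBBBB
After op 2 fill(1,4,W) [48 cells changed]:
WWWWWW
WWWWWW
WWWWWW
WWWWWW
WWWWWW
WWWWWW
WWWWWW
WWWWWW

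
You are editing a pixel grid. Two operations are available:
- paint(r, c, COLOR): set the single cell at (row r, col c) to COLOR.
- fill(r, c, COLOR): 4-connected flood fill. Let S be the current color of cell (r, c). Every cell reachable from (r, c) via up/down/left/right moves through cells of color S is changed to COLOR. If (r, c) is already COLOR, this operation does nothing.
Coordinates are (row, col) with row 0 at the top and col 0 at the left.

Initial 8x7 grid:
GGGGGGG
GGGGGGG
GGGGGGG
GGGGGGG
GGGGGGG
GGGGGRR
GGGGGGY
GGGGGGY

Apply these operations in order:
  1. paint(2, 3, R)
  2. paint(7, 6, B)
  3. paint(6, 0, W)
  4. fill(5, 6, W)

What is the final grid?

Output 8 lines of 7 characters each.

After op 1 paint(2,3,R):
GGGGGGG
GGGGGGG
GGGRGGG
GGGGGGG
GGGGGGG
GGGGGRR
GGGGGGY
GGGGGGY
After op 2 paint(7,6,B):
GGGGGGG
GGGGGGG
GGGRGGG
GGGGGGG
GGGGGGG
GGGGGRR
GGGGGGY
GGGGGGB
After op 3 paint(6,0,W):
GGGGGGG
GGGGGGG
GGGRGGG
GGGGGGG
GGGGGGG
GGGGGRR
WGGGGGY
GGGGGGB
After op 4 fill(5,6,W) [2 cells changed]:
GGGGGGG
GGGGGGG
GGGRGGG
GGGGGGG
GGGGGGG
GGGGGWW
WGGGGGY
GGGGGGB

Answer: GGGGGGG
GGGGGGG
GGGRGGG
GGGGGGG
GGGGGGG
GGGGGWW
WGGGGGY
GGGGGGB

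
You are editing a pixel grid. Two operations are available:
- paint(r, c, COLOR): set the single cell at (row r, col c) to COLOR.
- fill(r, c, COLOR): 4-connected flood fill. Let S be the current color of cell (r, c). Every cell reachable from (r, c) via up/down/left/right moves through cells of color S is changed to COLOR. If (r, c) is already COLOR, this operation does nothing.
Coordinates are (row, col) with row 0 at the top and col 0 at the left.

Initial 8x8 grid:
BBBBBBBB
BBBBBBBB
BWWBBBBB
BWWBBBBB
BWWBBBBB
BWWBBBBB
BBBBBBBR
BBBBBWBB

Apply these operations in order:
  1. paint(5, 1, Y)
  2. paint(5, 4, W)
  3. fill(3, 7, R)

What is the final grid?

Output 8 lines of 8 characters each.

After op 1 paint(5,1,Y):
BBBBBBBB
BBBBBBBB
BWWBBBBB
BWWBBBBB
BWWBBBBB
BYWBBBBB
BBBBBBBR
BBBBBWBB
After op 2 paint(5,4,W):
BBBBBBBB
BBBBBBBB
BWWBBBBB
BWWBBBBB
BWWBBBBB
BYWBWBBB
BBBBBBBR
BBBBBWBB
After op 3 fill(3,7,R) [53 cells changed]:
RRRRRRRR
RRRRRRRR
RWWRRRRR
RWWRRRRR
RWWRRRRR
RYWRWRRR
RRRRRRRR
RRRRRWRR

Answer: RRRRRRRR
RRRRRRRR
RWWRRRRR
RWWRRRRR
RWWRRRRR
RYWRWRRR
RRRRRRRR
RRRRRWRR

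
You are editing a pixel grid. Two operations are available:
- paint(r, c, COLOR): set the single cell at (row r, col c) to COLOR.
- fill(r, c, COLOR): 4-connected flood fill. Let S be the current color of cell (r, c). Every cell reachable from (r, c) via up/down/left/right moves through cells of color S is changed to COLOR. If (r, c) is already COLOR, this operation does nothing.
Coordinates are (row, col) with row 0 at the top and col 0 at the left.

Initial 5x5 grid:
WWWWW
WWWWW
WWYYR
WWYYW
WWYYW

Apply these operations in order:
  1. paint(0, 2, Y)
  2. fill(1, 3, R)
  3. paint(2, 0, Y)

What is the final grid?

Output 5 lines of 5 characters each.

After op 1 paint(0,2,Y):
WWYWW
WWWWW
WWYYR
WWYYW
WWYYW
After op 2 fill(1,3,R) [15 cells changed]:
RRYRR
RRRRR
RRYYR
RRYYW
RRYYW
After op 3 paint(2,0,Y):
RRYRR
RRRRR
YRYYR
RRYYW
RRYYW

Answer: RRYRR
RRRRR
YRYYR
RRYYW
RRYYW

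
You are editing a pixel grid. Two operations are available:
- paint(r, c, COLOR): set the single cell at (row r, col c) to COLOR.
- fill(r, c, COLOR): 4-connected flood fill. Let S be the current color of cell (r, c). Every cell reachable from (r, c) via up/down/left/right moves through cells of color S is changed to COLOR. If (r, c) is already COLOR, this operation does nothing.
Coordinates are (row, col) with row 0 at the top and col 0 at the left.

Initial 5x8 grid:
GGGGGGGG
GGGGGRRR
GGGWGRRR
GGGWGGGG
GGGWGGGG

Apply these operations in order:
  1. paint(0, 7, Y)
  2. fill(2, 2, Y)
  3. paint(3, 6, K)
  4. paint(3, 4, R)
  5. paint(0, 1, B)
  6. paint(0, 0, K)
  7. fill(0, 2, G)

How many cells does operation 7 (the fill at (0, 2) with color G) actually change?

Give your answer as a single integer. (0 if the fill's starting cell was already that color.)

Answer: 21

Derivation:
After op 1 paint(0,7,Y):
GGGGGGGY
GGGGGRRR
GGGWGRRR
GGGWGGGG
GGGWGGGG
After op 2 fill(2,2,Y) [30 cells changed]:
YYYYYYYY
YYYYYRRR
YYYWYRRR
YYYWYYYY
YYYWYYYY
After op 3 paint(3,6,K):
YYYYYYYY
YYYYYRRR
YYYWYRRR
YYYWYYKY
YYYWYYYY
After op 4 paint(3,4,R):
YYYYYYYY
YYYYYRRR
YYYWYRRR
YYYWRYKY
YYYWYYYY
After op 5 paint(0,1,B):
YBYYYYYY
YYYYYRRR
YYYWYRRR
YYYWRYKY
YYYWYYYY
After op 6 paint(0,0,K):
KBYYYYYY
YYYYYRRR
YYYWYRRR
YYYWRYKY
YYYWYYYY
After op 7 fill(0,2,G) [21 cells changed]:
KBGGGGGG
GGGGGRRR
GGGWGRRR
GGGWRYKY
GGGWYYYY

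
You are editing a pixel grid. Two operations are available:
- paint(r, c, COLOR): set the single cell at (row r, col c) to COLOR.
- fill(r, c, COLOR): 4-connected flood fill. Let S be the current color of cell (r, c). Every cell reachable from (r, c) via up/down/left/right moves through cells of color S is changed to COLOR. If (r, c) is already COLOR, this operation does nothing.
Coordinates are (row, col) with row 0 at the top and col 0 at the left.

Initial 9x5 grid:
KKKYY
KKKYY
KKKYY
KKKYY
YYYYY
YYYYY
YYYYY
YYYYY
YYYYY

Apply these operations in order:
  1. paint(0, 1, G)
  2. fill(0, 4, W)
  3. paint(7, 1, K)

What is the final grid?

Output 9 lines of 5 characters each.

After op 1 paint(0,1,G):
KGKYY
KKKYY
KKKYY
KKKYY
YYYYY
YYYYY
YYYYY
YYYYY
YYYYY
After op 2 fill(0,4,W) [33 cells changed]:
KGKWW
KKKWW
KKKWW
KKKWW
WWWWW
WWWWW
WWWWW
WWWWW
WWWWW
After op 3 paint(7,1,K):
KGKWW
KKKWW
KKKWW
KKKWW
WWWWW
WWWWW
WWWWW
WKWWW
WWWWW

Answer: KGKWW
KKKWW
KKKWW
KKKWW
WWWWW
WWWWW
WWWWW
WKWWW
WWWWW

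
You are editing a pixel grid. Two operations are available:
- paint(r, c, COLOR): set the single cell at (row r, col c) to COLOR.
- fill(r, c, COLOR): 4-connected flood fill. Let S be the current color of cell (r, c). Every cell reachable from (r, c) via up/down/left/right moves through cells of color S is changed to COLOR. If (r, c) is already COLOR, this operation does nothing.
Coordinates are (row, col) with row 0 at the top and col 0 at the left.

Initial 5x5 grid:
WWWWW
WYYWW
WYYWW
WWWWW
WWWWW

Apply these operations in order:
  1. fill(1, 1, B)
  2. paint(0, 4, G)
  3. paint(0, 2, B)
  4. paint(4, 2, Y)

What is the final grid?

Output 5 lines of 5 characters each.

After op 1 fill(1,1,B) [4 cells changed]:
WWWWW
WBBWW
WBBWW
WWWWW
WWWWW
After op 2 paint(0,4,G):
WWWWG
WBBWW
WBBWW
WWWWW
WWWWW
After op 3 paint(0,2,B):
WWBWG
WBBWW
WBBWW
WWWWW
WWWWW
After op 4 paint(4,2,Y):
WWBWG
WBBWW
WBBWW
WWWWW
WWYWW

Answer: WWBWG
WBBWW
WBBWW
WWWWW
WWYWW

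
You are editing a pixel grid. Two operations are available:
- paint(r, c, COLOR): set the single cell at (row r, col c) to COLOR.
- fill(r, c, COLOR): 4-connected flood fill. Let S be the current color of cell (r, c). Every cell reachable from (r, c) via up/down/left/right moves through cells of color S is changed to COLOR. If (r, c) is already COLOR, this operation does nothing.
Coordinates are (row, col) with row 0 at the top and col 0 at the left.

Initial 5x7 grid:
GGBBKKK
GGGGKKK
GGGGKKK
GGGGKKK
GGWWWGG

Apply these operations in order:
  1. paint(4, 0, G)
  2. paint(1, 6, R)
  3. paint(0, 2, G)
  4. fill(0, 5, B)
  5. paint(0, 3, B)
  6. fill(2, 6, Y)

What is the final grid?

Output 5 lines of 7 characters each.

Answer: GGGYYYY
GGGGYYR
GGGGYYY
GGGGYYY
GGWWWGG

Derivation:
After op 1 paint(4,0,G):
GGBBKKK
GGGGKKK
GGGGKKK
GGGGKKK
GGWWWGG
After op 2 paint(1,6,R):
GGBBKKK
GGGGKKR
GGGGKKK
GGGGKKK
GGWWWGG
After op 3 paint(0,2,G):
GGGBKKK
GGGGKKR
GGGGKKK
GGGGKKK
GGWWWGG
After op 4 fill(0,5,B) [11 cells changed]:
GGGBBBB
GGGGBBR
GGGGBBB
GGGGBBB
GGWWWGG
After op 5 paint(0,3,B):
GGGBBBB
GGGGBBR
GGGGBBB
GGGGBBB
GGWWWGG
After op 6 fill(2,6,Y) [12 cells changed]:
GGGYYYY
GGGGYYR
GGGGYYY
GGGGYYY
GGWWWGG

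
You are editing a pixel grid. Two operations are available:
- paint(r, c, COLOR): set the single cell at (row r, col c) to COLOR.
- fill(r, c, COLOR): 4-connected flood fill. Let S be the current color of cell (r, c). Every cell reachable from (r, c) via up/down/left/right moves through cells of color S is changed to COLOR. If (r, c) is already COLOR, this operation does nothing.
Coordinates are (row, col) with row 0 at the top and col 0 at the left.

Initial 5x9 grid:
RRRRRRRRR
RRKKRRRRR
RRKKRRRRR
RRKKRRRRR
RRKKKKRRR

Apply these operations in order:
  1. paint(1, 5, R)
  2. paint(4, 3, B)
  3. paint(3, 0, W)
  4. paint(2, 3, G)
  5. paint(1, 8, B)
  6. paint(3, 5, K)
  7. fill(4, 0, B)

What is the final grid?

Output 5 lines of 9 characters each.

After op 1 paint(1,5,R):
RRRRRRRRR
RRKKRRRRR
RRKKRRRRR
RRKKRRRRR
RRKKKKRRR
After op 2 paint(4,3,B):
RRRRRRRRR
RRKKRRRRR
RRKKRRRRR
RRKKRRRRR
RRKBKKRRR
After op 3 paint(3,0,W):
RRRRRRRRR
RRKKRRRRR
RRKKRRRRR
WRKKRRRRR
RRKBKKRRR
After op 4 paint(2,3,G):
RRRRRRRRR
RRKKRRRRR
RRKGRRRRR
WRKKRRRRR
RRKBKKRRR
After op 5 paint(1,8,B):
RRRRRRRRR
RRKKRRRRB
RRKGRRRRR
WRKKRRRRR
RRKBKKRRR
After op 6 paint(3,5,K):
RRRRRRRRR
RRKKRRRRB
RRKGRRRRR
WRKKRKRRR
RRKBKKRRR
After op 7 fill(4,0,B) [32 cells changed]:
BBBBBBBBB
BBKKBBBBB
BBKGBBBBB
WBKKBKBBB
BBKBKKBBB

Answer: BBBBBBBBB
BBKKBBBBB
BBKGBBBBB
WBKKBKBBB
BBKBKKBBB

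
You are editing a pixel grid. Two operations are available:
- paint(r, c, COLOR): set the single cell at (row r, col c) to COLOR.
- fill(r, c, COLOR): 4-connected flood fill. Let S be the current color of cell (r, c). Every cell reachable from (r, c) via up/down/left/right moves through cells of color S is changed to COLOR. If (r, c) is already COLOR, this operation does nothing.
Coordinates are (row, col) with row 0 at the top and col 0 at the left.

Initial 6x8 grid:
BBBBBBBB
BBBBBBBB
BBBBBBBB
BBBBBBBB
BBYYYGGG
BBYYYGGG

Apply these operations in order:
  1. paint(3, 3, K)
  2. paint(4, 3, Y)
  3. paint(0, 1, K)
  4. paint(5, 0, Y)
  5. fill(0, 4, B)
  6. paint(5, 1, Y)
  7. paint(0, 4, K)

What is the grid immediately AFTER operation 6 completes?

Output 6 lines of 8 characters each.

After op 1 paint(3,3,K):
BBBBBBBB
BBBBBBBB
BBBBBBBB
BBBKBBBB
BBYYYGGG
BBYYYGGG
After op 2 paint(4,3,Y):
BBBBBBBB
BBBBBBBB
BBBBBBBB
BBBKBBBB
BBYYYGGG
BBYYYGGG
After op 3 paint(0,1,K):
BKBBBBBB
BBBBBBBB
BBBBBBBB
BBBKBBBB
BBYYYGGG
BBYYYGGG
After op 4 paint(5,0,Y):
BKBBBBBB
BBBBBBBB
BBBBBBBB
BBBKBBBB
BBYYYGGG
YBYYYGGG
After op 5 fill(0,4,B) [0 cells changed]:
BKBBBBBB
BBBBBBBB
BBBBBBBB
BBBKBBBB
BBYYYGGG
YBYYYGGG
After op 6 paint(5,1,Y):
BKBBBBBB
BBBBBBBB
BBBBBBBB
BBBKBBBB
BBYYYGGG
YYYYYGGG

Answer: BKBBBBBB
BBBBBBBB
BBBBBBBB
BBBKBBBB
BBYYYGGG
YYYYYGGG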